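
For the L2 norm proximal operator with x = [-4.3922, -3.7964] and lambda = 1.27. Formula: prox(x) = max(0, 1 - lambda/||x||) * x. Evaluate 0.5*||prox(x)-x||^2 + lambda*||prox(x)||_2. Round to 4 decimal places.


Step 1: Compute ||x||.
||x|| = 5.8055
Step 2: Compute scaling factor.
scale = max(0, 1 - 1.27/5.8055) = 0.7812
Step 3: prox(x) = [-3.4314, -2.9659]
||prox(x)|| = 4.5355
Step 4: Proximal objective.
0.5*||prox-x||^2 = 0.8065
lambda*||prox|| = 5.7601
Total = 6.5666


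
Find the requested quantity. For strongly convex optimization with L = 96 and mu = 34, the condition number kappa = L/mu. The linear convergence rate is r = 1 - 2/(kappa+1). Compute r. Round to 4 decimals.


Step 1: Compute the condition number.
kappa = L/mu = 96/34 = 2.8235
Step 2: Compute the convergence rate.
r = 1 - 2/(kappa + 1) = 1 - 2*mu/(L + mu) = (L - mu)/(L + mu) = 62/130 = 0.4769


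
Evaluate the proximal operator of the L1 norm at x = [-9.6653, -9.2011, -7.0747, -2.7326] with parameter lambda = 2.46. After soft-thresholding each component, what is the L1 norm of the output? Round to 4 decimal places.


Soft-thresholding with lambda = 2.46:
prox(-9.6653) = sign(-9.6653)*max(|-9.6653| - 2.46, 0) = -7.2053
prox(-9.2011) = sign(-9.2011)*max(|-9.2011| - 2.46, 0) = -6.7411
prox(-7.0747) = sign(-7.0747)*max(|-7.0747| - 2.46, 0) = -4.6147
prox(-2.7326) = sign(-2.7326)*max(|-2.7326| - 2.46, 0) = -0.2726
prox(x) = [-7.2053, -6.7411, -4.6147, -0.2726]
||prox(x)||_1 = 7.2053 + 6.7411 + 4.6147 + 0.2726 = 18.8337


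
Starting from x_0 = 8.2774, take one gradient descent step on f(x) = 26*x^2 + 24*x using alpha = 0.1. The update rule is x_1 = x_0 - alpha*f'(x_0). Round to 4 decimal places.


We compute the gradient at x_0 and apply the update.
f'(x) = 52*x + 24
f'(8.2774) = 52*8.2774 + 24 = 454.4248
x_1 = 8.2774 - 0.1*454.4248 = -37.1651


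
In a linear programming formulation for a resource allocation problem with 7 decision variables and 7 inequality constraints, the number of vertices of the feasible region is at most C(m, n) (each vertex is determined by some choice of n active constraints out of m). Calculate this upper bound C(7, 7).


Each vertex corresponds to some choice of n active constraints out of m, so the number of vertices is at most C(m, n) = m! / (n!(m-n)!).
m = 7, n = 7
Numerator: 7 * 6 * 5 * 4 * 3 * 2 * 1
Denominator: 7! = 5040
C(7, 7) = 1


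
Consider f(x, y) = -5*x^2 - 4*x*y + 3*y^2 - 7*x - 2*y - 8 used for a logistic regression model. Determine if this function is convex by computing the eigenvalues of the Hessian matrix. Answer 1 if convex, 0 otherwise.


The Hessian of f(x,y) = -5*x^2 - 4*x*y + 3*y^2 - 7*x - 2*y - 8 is:
H = [[-10, -4], [-4, 6]]
Trace = -10 + 6 = -4
Determinant = -10*6 - (-4)^2 = -76
Discriminant = (-4)^2 - 4*-76 = 320.0
Eigenvalues: lambda_1 = -10.9443, lambda_2 = 6.9443
The function is not convex.

0


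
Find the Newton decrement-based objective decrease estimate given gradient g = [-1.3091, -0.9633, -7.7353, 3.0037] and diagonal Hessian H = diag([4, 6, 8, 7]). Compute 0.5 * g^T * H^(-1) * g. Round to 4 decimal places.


Step 1: H is diagonal, so H^(-1) * g = [-0.3273, -0.1606, -0.9669, 0.4291].
Step 2: g^T H^(-1) g = sum_i g_i^2 / H_ii
  = (-1.3091)^2/4 + (-0.9633)^2/6 + (-7.7353)^2/8 + (3.0037)^2/7
  = 0.4284 + 0.1547 + 7.4794 + 1.2889 = 9.3513
Step 3: Objective decrease = 0.5 * g^T H^(-1) g = 4.6757


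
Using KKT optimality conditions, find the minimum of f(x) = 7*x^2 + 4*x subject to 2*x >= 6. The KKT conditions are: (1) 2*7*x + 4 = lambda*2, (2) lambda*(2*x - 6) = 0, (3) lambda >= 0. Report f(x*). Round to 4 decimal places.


Step 1: Try lambda = 0 (constraint inactive).
x_unc = -4/(2*7) = -0.2857
Check: 2*-0.2857 = -0.5714 < 6 -- violated!
Step 2: Constraint must be active: 2*x = 6
x* = 6/2 = 3.0
lambda = (2*7*3.0 + 4)/2 = 23.0
Step 3: Compute optimal value.
f(x*) = 7*3.0^2 + 4*3.0 = 75.0


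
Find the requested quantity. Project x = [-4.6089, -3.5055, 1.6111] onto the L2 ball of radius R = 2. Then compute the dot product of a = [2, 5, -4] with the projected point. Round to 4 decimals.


Step 1: Compute ||x|| (intermediates to 6 decimals).
||x|| = sqrt((-4.6089)^2 + (-3.5055)^2 + 1.6111^2) = 6.010502
Step 2: Project.
Since ||x|| > R, scale = R/||x|| = 2/6.010502 = 0.332751, proj(x) = scale * x
proj(x) = [-1.533616, -1.166459, 0.536095]
Step 3: Dot product.
a^T * proj(x) = 2*(-1.533616) + 5*(-1.166459) - 4*0.536095 = -11.0439


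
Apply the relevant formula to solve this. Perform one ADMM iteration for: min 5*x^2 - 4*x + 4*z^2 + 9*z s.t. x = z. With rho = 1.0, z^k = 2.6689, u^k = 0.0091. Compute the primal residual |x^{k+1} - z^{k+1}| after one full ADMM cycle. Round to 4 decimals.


ADMM iteration with rho = 1.0, z^k = 2.6689, u^k = 0.0091
Step 1: x-update.
Minimize 5*x^2 - 4*x + (1.0/2)*(x - 2.6689 + 0.0091)^2
FOC: (2*5 + 1.0)*x = 4 + 1.0*(2.6689 - 0.0091)
x^{k+1} = 0.6054
Step 2: z-update.
Minimize 4*z^2 + 9*z + (1.0/2)*(0.6054 - z + 0.0091)^2
FOC: (2*4 + 1.0)*z = -9 + 1.0*(0.6054 + 0.0091)
z^{k+1} = -0.9317
Step 3: u-update.
u^{k+1} = 0.0091 + 0.6054 + 0.9317 = 1.5463
Step 4: Primal residual = |0.6054 + 0.9317| = 1.5372


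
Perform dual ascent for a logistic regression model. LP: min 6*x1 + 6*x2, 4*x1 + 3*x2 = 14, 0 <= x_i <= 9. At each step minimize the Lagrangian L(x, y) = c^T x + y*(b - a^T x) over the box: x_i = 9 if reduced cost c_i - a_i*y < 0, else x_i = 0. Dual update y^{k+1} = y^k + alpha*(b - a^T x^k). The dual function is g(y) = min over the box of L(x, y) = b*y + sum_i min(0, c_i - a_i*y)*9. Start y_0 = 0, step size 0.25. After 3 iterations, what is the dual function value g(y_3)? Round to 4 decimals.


Dual ascent for LP: min 6*x1 + 6*x2, 4*x1 + 3*x2 = 14, 0 <= x_i <= 9
Step 1: y^k = 0.0, reduced costs: (6.0, 6.0)
  x^k = (0.0, 0.0), subgradient = b - a^T x = 14.0
  y^{k+1} = 0.0 + 0.25*14.0 = 3.5
Step 2: y^k = 3.5, reduced costs: (-8.0, -4.5)
  x^k = (9.0, 9.0), subgradient = b - a^T x = -49.0
  y^{k+1} = 3.5 + 0.25*-49.0 = -8.75
Step 3: y^k = -8.75, reduced costs: (41.0, 32.25)
  x^k = (0.0, 0.0), subgradient = b - a^T x = 14.0
  y^{k+1} = -8.75 + 0.25*14.0 = -5.25
Dual objective at y_3 = -5.25: reduced costs (27.0, 21.75), box minimizer x = (0.0, 0.0)
g(y_3) = b*y + (c1 - a1*y)*x1 + (c2 - a2*y)*x2 = 14*(-5.25) + 27.0*0.0 + 21.75*0.0 = -73.5 + 0.0 + 0.0 = -73.5


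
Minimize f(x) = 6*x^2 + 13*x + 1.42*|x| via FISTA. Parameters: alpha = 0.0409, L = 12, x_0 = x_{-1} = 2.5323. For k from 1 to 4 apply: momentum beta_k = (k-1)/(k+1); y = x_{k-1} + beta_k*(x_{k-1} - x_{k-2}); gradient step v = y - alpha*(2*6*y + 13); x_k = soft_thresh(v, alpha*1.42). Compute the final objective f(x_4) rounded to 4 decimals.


FISTA on f(x) = 6*x^2 + 13*x + 1.42*|x|
L = 12, alpha = 0.0409
Iteration 1: beta = 0.0, y = 2.5323 + 0.0*(2.5323 - 2.5323) = 2.5323
  grad(y) = 43.3876, v = y - alpha*grad = 0.7577
  prox(v) = soft_thresh(0.7577, 0.0581) = 0.6997
Iteration 2: beta = 0.3333, y = 0.6997 + 0.3333*(0.6997 - 2.5323) = 0.0888
  grad(y) = 14.0655, v = y - alpha*grad = -0.4865
  prox(v) = soft_thresh(-0.4865, 0.0581) = -0.4284
Iteration 3: beta = 0.5, y = -0.4284 + 0.5*(-0.4284 - 0.6997) = -0.9924
  grad(y) = 1.0906, v = y - alpha*grad = -1.0371
  prox(v) = soft_thresh(-1.0371, 0.0581) = -0.979
Iteration 4: beta = 0.6, y = -0.979 + 0.6*(-0.979 + 0.4284) = -1.3093
  grad(y) = -2.7118, v = y - alpha*grad = -1.1984
  prox(v) = soft_thresh(-1.1984, 0.0581) = -1.1403
f(x_4) = 6*(-1.1403)^2 + 13*(-1.1403) + 1.42*|-1.1403| = -5.4029


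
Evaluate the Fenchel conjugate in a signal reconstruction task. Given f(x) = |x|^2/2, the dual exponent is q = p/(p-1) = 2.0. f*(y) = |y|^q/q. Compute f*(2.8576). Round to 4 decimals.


The conjugate exponent q satisfies 1/p + 1/q = 1.
p = 2, so q = 2/(2 - 1) = 2.0
|y|^q = 2.8576^2.0 = 8.1659
f*(2.8576) = 8.1659 / 2.0 = 4.0829


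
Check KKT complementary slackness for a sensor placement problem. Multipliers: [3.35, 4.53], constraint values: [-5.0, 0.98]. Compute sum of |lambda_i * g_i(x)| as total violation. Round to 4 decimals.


KKT complementary slackness check:
lambda_1 * g_1 = 3.35 * -5.0 = -16.75
lambda_2 * g_2 = 4.53 * 0.98 = 4.4394
Total violation = 16.75 + 4.4394 = 21.1894


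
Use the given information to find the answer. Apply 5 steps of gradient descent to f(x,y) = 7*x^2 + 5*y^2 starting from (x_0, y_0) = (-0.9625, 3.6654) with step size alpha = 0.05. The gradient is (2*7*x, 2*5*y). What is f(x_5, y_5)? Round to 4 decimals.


Gradient descent on f(x,y) = 7*x^2 + 5*y^2.
Starting point: (-0.9625, 3.6654), alpha = 0.05
Step 1: grad_x = 2*7*-0.9625 = -13.475, grad_y = 2*5*3.6654 = 36.654
  x_1 = -0.9625 - 0.05*-13.475 = -0.2888
  y_1 = 3.6654 - 0.05*36.654 = 1.8327
Step 2: grad_x = 2*7*-0.2888 = -4.0425, grad_y = 2*5*1.8327 = 18.327
  x_2 = -0.2888 - 0.05*-4.0425 = -0.0866
  y_2 = 1.8327 - 0.05*18.327 = 0.9164
Step 3: grad_x = 2*7*-0.0866 = -1.2128, grad_y = 2*5*0.9164 = 9.1635
  x_3 = -0.0866 - 0.05*-1.2128 = -0.026
  y_3 = 0.9164 - 0.05*9.1635 = 0.4582
Step 4: grad_x = 2*7*-0.026 = -0.3638, grad_y = 2*5*0.4582 = 4.5818
  x_4 = -0.026 - 0.05*-0.3638 = -0.0078
  y_4 = 0.4582 - 0.05*4.5818 = 0.2291
Step 5: grad_x = 2*7*-0.0078 = -0.1091, grad_y = 2*5*0.2291 = 2.2909
  x_5 = -0.0078 - 0.05*-0.1091 = -0.0023
  y_5 = 0.2291 - 0.05*2.2909 = 0.1145
f(-0.0023, 0.1145) = 7*(-0.0023)^2 + 5*0.1145^2 = 0.0656


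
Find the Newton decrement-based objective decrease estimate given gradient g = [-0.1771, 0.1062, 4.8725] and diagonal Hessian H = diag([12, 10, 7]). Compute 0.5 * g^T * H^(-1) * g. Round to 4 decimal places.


Step 1: H is diagonal, so H^(-1) * g = [-0.0148, 0.0106, 0.6961].
Step 2: g^T H^(-1) g = sum_i g_i^2 / H_ii
  = (-0.1771)^2/12 + (0.1062)^2/10 + (4.8725)^2/7
  = 0.0026 + 0.0011 + 3.3916 = 3.3953
Step 3: Objective decrease = 0.5 * g^T H^(-1) g = 1.6977


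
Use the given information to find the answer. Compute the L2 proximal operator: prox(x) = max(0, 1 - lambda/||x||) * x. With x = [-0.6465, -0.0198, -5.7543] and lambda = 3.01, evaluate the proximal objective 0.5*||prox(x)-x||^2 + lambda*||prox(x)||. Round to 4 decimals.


Step 1: Compute ||x||.
||x|| = 5.7905
Step 2: Compute scaling factor.
scale = max(0, 1 - 3.01/5.7905) = 0.4802
Step 3: prox(x) = [-0.3104, -0.0095, -2.7631]
||prox(x)|| = 2.7805
Step 4: Proximal objective.
0.5*||prox-x||^2 = 4.5301
lambda*||prox|| = 8.3693
Total = 12.8995


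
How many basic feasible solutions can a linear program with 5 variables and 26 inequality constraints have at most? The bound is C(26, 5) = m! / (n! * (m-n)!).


Each vertex corresponds to some choice of n active constraints out of m, so the number of vertices is at most C(m, n) = m! / (n!(m-n)!).
m = 26, n = 5
Numerator: 26 * 25 * 24 * 23 * 22
Denominator: 5! = 120
C(26, 5) = 65780


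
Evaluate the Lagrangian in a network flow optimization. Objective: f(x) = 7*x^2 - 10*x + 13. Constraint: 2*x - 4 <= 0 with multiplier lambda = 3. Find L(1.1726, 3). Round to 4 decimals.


Step 1: Evaluate f(x).
f(1.1726) = 7*1.1726^2 - 10*1.1726 + 13 = 10.8989
Step 2: Evaluate g(x).
g(1.1726) = 2*1.1726 - 4 = -1.6548
Step 3: Compute Lagrangian.
L = 10.8989 + 3*-1.6548 = 5.9345


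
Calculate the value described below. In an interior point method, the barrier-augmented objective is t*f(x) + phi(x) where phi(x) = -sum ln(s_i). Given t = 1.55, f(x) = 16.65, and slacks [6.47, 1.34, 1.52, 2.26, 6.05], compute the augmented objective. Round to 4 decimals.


Step 1: Compute log-barrier.
ln values: [1.8672, 0.2927, 0.4187, 0.8154, 1.8001]
phi = -(1.8672 + 0.2927 + 0.4187 + 0.8154 + 1.8001) = -5.194
Step 2: Compute augmented objective.
t*f(x) = 1.55*16.65 = 25.8075
Total = 25.8075 - 5.194 = 20.6135


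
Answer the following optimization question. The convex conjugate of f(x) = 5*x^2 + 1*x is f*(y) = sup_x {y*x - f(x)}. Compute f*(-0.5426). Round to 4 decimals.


f*(y) = sup_x {y*x - a*x^2 - b*x} = sup_x {(y-b)*x - a*x^2}
FOC: (y - b) - 2a*x = 0 => x* = (y - b)/(2a)
x* = (-0.5426 - 1)/(2*5) = -0.1543
f*(-0.5426) = (y-b)^2/(4a) = (-0.5426 - 1)^2/(4*5)
= 2.3796/20 = 0.119


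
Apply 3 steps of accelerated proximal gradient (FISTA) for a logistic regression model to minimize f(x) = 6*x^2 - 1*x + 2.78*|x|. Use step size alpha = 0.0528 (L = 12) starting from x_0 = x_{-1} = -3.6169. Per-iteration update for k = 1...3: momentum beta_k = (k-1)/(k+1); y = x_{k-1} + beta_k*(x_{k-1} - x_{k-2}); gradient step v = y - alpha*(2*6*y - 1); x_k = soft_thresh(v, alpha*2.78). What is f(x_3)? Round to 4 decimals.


FISTA on f(x) = 6*x^2 - 1*x + 2.78*|x|
L = 12, alpha = 0.0528
Iteration 1: beta = 0.0, y = -3.6169 + 0.0*(-3.6169 + 3.6169) = -3.6169
  grad(y) = -44.4028, v = y - alpha*grad = -1.2724
  prox(v) = soft_thresh(-1.2724, 0.1468) = -1.1256
Iteration 2: beta = 0.3333, y = -1.1256 + 0.3333*(-1.1256 + 3.6169) = -0.2952
  grad(y) = -4.5428, v = y - alpha*grad = -0.0554
  prox(v) = soft_thresh(-0.0554, 0.1468) = 0.0
Iteration 3: beta = 0.5, y = 0.0 + 0.5*(0.0 + 1.1256) = 0.5628
  grad(y) = 5.7539, v = y - alpha*grad = 0.259
  prox(v) = soft_thresh(0.259, 0.1468) = 0.1122
f(x_3) = 6*0.1122^2 - 1*0.1122 + 2.78*|0.1122| = 0.2754


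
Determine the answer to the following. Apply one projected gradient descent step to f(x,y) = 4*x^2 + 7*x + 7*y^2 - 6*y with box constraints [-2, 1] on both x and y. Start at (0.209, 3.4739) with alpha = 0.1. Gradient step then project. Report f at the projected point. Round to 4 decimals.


Step 1: Compute gradient at (0.209, 3.4739).
grad_x = 2*4*0.209 + 7 = 8.672
grad_y = 2*7*3.4739 - 6 = 42.6346
Step 2: Gradient step.
x_raw = 0.209 - 0.1*8.672 = -0.6582
y_raw = 3.4739 - 0.1*42.6346 = -0.7896
Step 3: Project onto [-2, 1].
x_proj = clip(-0.6582) = -0.6582
y_proj = clip(-0.7896) = -0.7896
Step 4: Evaluate f.
f(-0.6582, -0.7896) = 6.2267


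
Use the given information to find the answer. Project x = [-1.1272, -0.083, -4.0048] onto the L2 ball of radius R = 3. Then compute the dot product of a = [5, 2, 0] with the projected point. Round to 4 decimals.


Step 1: Compute ||x|| (intermediates to 6 decimals).
||x|| = sqrt((-1.1272)^2 + (-0.083)^2 + (-4.0048)^2) = 4.161237
Step 2: Project.
Since ||x|| > R, scale = R/||x|| = 3/4.161237 = 0.720939, proj(x) = scale * x
proj(x) = [-0.812642, -0.059838, -2.887217]
Step 3: Dot product.
a^T * proj(x) = 5*(-0.812642) + 2*(-0.059838) + 0*(-2.887217) = -4.1829


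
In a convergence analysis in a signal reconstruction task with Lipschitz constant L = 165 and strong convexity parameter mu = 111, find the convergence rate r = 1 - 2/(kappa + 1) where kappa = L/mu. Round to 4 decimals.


Step 1: Compute the condition number.
kappa = L/mu = 165/111 = 1.4865
Step 2: Compute the convergence rate.
r = 1 - 2/(kappa + 1) = 1 - 2*mu/(L + mu) = (L - mu)/(L + mu) = 54/276 = 0.1957


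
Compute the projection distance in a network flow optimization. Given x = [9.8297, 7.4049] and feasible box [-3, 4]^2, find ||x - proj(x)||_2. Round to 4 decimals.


Project each component onto [-3, 4].
clip(9.8297) = 4.0, clip(7.4049) = 4.0
Projection = [4.0, 4.0]
Squared diffs: [33.9854, 11.5933]
Distance = sqrt(45.5787) = 6.7512


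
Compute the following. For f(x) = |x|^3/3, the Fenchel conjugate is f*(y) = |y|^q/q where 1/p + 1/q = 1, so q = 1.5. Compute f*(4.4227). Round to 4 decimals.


The conjugate exponent q satisfies 1/p + 1/q = 1.
p = 3, so q = 3/(3 - 1) = 1.5
|y|^q = 4.4227^1.5 = 9.301
f*(4.4227) = 9.301 / 1.5 = 6.2007


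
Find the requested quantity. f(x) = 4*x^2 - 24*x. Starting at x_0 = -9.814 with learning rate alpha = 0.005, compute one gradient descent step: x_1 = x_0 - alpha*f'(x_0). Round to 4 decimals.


We compute the gradient at x_0 and apply the update.
f'(x) = 8*x - 24
f'(-9.814) = 8*-9.814 - 24 = -102.512
x_1 = -9.814 - 0.005*-102.512 = -9.3014


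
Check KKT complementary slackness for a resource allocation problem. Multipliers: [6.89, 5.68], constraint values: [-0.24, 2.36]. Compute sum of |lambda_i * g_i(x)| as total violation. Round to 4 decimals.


KKT complementary slackness check:
lambda_1 * g_1 = 6.89 * -0.24 = -1.6536
lambda_2 * g_2 = 5.68 * 2.36 = 13.4048
Total violation = 1.6536 + 13.4048 = 15.0584


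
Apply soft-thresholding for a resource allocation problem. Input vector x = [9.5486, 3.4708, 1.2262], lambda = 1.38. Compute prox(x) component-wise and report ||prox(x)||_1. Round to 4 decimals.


Soft-thresholding with lambda = 1.38:
prox(9.5486) = sign(9.5486)*max(|9.5486| - 1.38, 0) = 8.1686
prox(3.4708) = sign(3.4708)*max(|3.4708| - 1.38, 0) = 2.0908
prox(1.2262) = sign(1.2262)*max(|1.2262| - 1.38, 0) = 0.0
prox(x) = [8.1686, 2.0908, 0.0]
||prox(x)||_1 = 8.1686 + 2.0908 + 0.0 = 10.2594


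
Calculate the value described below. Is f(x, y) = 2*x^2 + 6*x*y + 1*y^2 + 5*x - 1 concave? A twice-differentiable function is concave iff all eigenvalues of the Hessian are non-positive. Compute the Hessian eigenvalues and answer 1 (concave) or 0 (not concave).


The Hessian of f(x,y) = 2*x^2 + 6*x*y + 1*y^2 + 5*x - 1 is:
H = [[4, 6], [6, 2]]
Trace = 4 + 2 = 6
Determinant = 4*2 - (6)^2 = -28
Discriminant = (6)^2 - 4*-28 = 148.0
Eigenvalues: lambda_1 = -3.0828, lambda_2 = 9.0828
The function is not concave.

0


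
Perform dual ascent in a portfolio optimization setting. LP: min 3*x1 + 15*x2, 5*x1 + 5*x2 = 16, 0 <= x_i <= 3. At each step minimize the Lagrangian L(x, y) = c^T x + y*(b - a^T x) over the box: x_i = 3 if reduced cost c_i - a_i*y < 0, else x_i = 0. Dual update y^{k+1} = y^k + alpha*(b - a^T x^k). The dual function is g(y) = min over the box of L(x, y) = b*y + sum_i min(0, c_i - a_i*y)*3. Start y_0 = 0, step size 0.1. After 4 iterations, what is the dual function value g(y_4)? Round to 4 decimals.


Dual ascent for LP: min 3*x1 + 15*x2, 5*x1 + 5*x2 = 16, 0 <= x_i <= 3
Step 1: y^k = 0.0, reduced costs: (3.0, 15.0)
  x^k = (0.0, 0.0), subgradient = b - a^T x = 16.0
  y^{k+1} = 0.0 + 0.1*16.0 = 1.6
Step 2: y^k = 1.6, reduced costs: (-5.0, 7.0)
  x^k = (3.0, 0.0), subgradient = b - a^T x = 1.0
  y^{k+1} = 1.6 + 0.1*1.0 = 1.7
Step 3: y^k = 1.7, reduced costs: (-5.5, 6.5)
  x^k = (3.0, 0.0), subgradient = b - a^T x = 1.0
  y^{k+1} = 1.7 + 0.1*1.0 = 1.8
Step 4: y^k = 1.8, reduced costs: (-6.0, 6.0)
  x^k = (3.0, 0.0), subgradient = b - a^T x = 1.0
  y^{k+1} = 1.8 + 0.1*1.0 = 1.9
Dual objective at y_4 = 1.9: reduced costs (-6.5, 5.5), box minimizer x = (3.0, 0.0)
g(y_4) = b*y + (c1 - a1*y)*x1 + (c2 - a2*y)*x2 = 16*1.9 + (-6.5)*3.0 + 5.5*0.0 = 30.4 - 19.5 + 0.0 = 10.9


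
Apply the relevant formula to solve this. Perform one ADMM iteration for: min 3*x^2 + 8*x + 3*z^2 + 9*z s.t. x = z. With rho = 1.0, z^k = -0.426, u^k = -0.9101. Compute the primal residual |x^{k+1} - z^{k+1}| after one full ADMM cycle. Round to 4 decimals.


ADMM iteration with rho = 1.0, z^k = -0.426, u^k = -0.9101
Step 1: x-update.
Minimize 3*x^2 + 8*x + (1.0/2)*(x + 0.426 - 0.9101)^2
FOC: (2*3 + 1.0)*x = -8 + 1.0*(-0.426 + 0.9101)
x^{k+1} = -1.0737
Step 2: z-update.
Minimize 3*z^2 + 9*z + (1.0/2)*(-1.0737 - z - 0.9101)^2
FOC: (2*3 + 1.0)*z = -9 + 1.0*(-1.0737 - 0.9101)
z^{k+1} = -1.5691
Step 3: u-update.
u^{k+1} = -0.9101 - 1.0737 + 1.5691 = -0.4147
Step 4: Primal residual = |-1.0737 + 1.5691| = 0.4954


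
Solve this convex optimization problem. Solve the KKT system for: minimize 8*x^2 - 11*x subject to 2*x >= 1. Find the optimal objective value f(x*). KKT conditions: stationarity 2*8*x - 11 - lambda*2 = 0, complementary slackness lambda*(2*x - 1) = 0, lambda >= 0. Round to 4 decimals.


Step 1: Try lambda = 0 (constraint inactive).
Stationarity: 2*8*x - 11 = 0
x* = 11/(2*8) = 0.6875
Check constraint: 2*0.6875 = 1.375 >= 1 -- satisfied.
Step 2: Compute optimal value.
f(x*) = 8*0.6875^2 - 11*0.6875 = -3.7813


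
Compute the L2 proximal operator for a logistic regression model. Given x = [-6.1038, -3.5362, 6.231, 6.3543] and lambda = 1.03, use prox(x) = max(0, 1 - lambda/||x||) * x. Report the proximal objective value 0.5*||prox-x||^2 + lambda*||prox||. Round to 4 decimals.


Step 1: Compute ||x||.
||x|| = 11.3562
Step 2: Compute scaling factor.
scale = max(0, 1 - 1.03/11.3562) = 0.9093
Step 3: prox(x) = [-5.5502, -3.2155, 5.6659, 5.778]
||prox(x)|| = 10.3262
Step 4: Proximal objective.
0.5*||prox-x||^2 = 0.5305
lambda*||prox|| = 10.636
Total = 11.1664


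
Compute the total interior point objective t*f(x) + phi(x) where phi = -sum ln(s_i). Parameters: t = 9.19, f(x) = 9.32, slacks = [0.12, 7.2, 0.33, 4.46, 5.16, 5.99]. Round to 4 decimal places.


Step 1: Compute log-barrier.
ln values: [-2.1203, 1.9741, -1.1087, 1.4951, 1.6409, 1.7901]
phi = -(-2.1203 + 1.9741 - 1.1087 + 1.4951 + 1.6409 + 1.7901) = -3.6713
Step 2: Compute augmented objective.
t*f(x) = 9.19*9.32 = 85.6508
Total = 85.6508 - 3.6713 = 81.9795


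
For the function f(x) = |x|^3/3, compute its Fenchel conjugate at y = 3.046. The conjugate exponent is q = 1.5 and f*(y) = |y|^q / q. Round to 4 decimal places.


The conjugate exponent q satisfies 1/p + 1/q = 1.
p = 3, so q = 3/(3 - 1) = 1.5
|y|^q = 3.046^1.5 = 5.3161
f*(3.046) = 5.3161 / 1.5 = 3.5441


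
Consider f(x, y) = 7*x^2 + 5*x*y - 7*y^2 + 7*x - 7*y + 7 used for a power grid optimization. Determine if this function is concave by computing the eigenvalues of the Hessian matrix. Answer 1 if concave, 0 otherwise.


The Hessian of f(x,y) = 7*x^2 + 5*x*y - 7*y^2 + 7*x - 7*y + 7 is:
H = [[14, 5], [5, -14]]
Trace = 14 - 14 = 0
Determinant = 14*-14 - (5)^2 = -221
Discriminant = (0)^2 - 4*-221 = 884.0
Eigenvalues: lambda_1 = -14.8661, lambda_2 = 14.8661
The function is not concave.

0


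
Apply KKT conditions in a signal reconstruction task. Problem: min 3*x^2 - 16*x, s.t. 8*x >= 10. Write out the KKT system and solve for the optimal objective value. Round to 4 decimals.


Step 1: Try lambda = 0 (constraint inactive).
Stationarity: 2*3*x - 16 = 0
x* = 16/(2*3) = 8/3 = 2.6667 (rounded; the exact value 8/3 is used below)
Check constraint: 8*2.6667 = 21.3336 >= 10 -- satisfied.
Step 2: Compute optimal value.
f(x*) = 3*(8/3)^2 - 16*(8/3) = -21.3333


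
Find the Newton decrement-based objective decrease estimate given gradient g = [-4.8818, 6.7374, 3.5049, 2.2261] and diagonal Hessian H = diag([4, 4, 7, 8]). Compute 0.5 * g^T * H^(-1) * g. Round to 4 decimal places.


Step 1: H is diagonal, so H^(-1) * g = [-1.2205, 1.6844, 0.5007, 0.2783].
Step 2: g^T H^(-1) g = sum_i g_i^2 / H_ii
  = (-4.8818)^2/4 + (6.7374)^2/4 + (3.5049)^2/7 + (2.2261)^2/8
  = 5.958 + 11.3481 + 1.7549 + 0.6194 = 19.6805
Step 3: Objective decrease = 0.5 * g^T H^(-1) g = 9.8402


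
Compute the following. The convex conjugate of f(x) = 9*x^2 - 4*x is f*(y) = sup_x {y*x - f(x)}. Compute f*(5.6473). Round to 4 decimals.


f*(y) = sup_x {y*x - a*x^2 - b*x} = sup_x {(y-b)*x - a*x^2}
FOC: (y - b) - 2a*x = 0 => x* = (y - b)/(2a)
x* = (5.6473 + 4)/(2*9) = 0.536
f*(5.6473) = (y-b)^2/(4a) = (5.6473 + 4)^2/(4*9)
= 93.0704/36 = 2.5853


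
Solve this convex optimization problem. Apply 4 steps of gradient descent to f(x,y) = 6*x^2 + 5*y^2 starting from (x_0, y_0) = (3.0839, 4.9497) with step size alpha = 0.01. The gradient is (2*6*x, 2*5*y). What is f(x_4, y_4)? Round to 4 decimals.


Gradient descent on f(x,y) = 6*x^2 + 5*y^2.
Starting point: (3.0839, 4.9497), alpha = 0.01
Step 1: grad_x = 2*6*3.0839 = 37.0068, grad_y = 2*5*4.9497 = 49.497
  x_1 = 3.0839 - 0.01*37.0068 = 2.7138
  y_1 = 4.9497 - 0.01*49.497 = 4.4547
Step 2: grad_x = 2*6*2.7138 = 32.566, grad_y = 2*5*4.4547 = 44.5473
  x_2 = 2.7138 - 0.01*32.566 = 2.3882
  y_2 = 4.4547 - 0.01*44.5473 = 4.0093
Step 3: grad_x = 2*6*2.3882 = 28.6581, grad_y = 2*5*4.0093 = 40.0926
  x_3 = 2.3882 - 0.01*28.6581 = 2.1016
  y_3 = 4.0093 - 0.01*40.0926 = 3.6083
Step 4: grad_x = 2*6*2.1016 = 25.2191, grad_y = 2*5*3.6083 = 36.0833
  x_4 = 2.1016 - 0.01*25.2191 = 1.8494
  y_4 = 3.6083 - 0.01*36.0833 = 3.2475
f(1.8494, 3.2475) = 6*1.8494^2 + 5*3.2475^2 = 73.2529


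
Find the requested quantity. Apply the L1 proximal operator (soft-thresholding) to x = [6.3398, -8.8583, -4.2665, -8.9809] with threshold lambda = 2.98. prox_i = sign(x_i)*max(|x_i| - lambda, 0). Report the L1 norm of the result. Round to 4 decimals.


Soft-thresholding with lambda = 2.98:
prox(6.3398) = sign(6.3398)*max(|6.3398| - 2.98, 0) = 3.3598
prox(-8.8583) = sign(-8.8583)*max(|-8.8583| - 2.98, 0) = -5.8783
prox(-4.2665) = sign(-4.2665)*max(|-4.2665| - 2.98, 0) = -1.2865
prox(-8.9809) = sign(-8.9809)*max(|-8.9809| - 2.98, 0) = -6.0009
prox(x) = [3.3598, -5.8783, -1.2865, -6.0009]
||prox(x)||_1 = 3.3598 + 5.8783 + 1.2865 + 6.0009 = 16.5255


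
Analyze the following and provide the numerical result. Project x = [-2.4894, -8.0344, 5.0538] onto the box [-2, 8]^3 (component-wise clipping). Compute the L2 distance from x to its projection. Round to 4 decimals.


Project each component onto [-2, 8].
clip(-2.4894) = -2.0, clip(-8.0344) = -2.0, clip(5.0538) = 5.0538
Projection = [-2.0, -2.0, 5.0538]
Squared diffs: [0.2395, 36.414, 0.0]
Distance = sqrt(36.6535) = 6.0542


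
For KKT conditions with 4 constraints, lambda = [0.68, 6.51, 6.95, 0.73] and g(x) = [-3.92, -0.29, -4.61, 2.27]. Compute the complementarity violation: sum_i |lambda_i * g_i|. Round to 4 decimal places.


KKT complementary slackness check:
lambda_1 * g_1 = 0.68 * -3.92 = -2.6656
lambda_2 * g_2 = 6.51 * -0.29 = -1.8879
lambda_3 * g_3 = 6.95 * -4.61 = -32.0395
lambda_4 * g_4 = 0.73 * 2.27 = 1.6571
Total violation = 2.6656 + 1.8879 + 32.0395 + 1.6571 = 38.2501


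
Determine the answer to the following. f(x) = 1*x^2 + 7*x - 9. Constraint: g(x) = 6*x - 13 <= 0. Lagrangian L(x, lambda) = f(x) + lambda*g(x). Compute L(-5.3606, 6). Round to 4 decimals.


Step 1: Evaluate f(x).
f(-5.3606) = 1*(-5.3606)^2 + 7*(-5.3606) - 9 = -17.7882
Step 2: Evaluate g(x).
g(-5.3606) = 6*-5.3606 - 13 = -45.1636
Step 3: Compute Lagrangian.
L = -17.7882 + 6*-45.1636 = -288.7698


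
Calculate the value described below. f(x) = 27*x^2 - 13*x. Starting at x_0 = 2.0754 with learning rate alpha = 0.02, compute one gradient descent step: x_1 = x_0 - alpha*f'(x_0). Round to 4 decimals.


We compute the gradient at x_0 and apply the update.
f'(x) = 54*x - 13
f'(2.0754) = 54*2.0754 - 13 = 99.0716
x_1 = 2.0754 - 0.02*99.0716 = 0.094


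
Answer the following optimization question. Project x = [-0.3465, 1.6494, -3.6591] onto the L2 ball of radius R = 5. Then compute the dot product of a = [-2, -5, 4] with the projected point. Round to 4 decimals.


Step 1: Compute ||x|| (intermediates to 6 decimals).
||x|| = sqrt((-0.3465)^2 + 1.6494^2 + (-3.6591)^2) = 4.028597
Step 2: Project.
Since ||x|| <= R, proj = x (no scaling needed).
proj(x) = [-0.3465, 1.6494, -3.6591]
Step 3: Dot product.
a^T * proj(x) = -2*(-0.3465) - 5*1.6494 + 4*(-3.6591) = -22.1904


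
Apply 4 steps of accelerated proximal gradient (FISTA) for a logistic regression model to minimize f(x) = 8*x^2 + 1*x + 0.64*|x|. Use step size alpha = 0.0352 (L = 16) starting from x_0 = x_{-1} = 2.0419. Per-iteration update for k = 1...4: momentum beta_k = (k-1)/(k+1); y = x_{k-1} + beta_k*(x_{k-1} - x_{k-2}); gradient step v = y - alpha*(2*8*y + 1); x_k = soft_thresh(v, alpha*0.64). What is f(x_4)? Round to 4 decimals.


FISTA on f(x) = 8*x^2 + 1*x + 0.64*|x|
L = 16, alpha = 0.0352
Iteration 1: beta = 0.0, y = 2.0419 + 0.0*(2.0419 - 2.0419) = 2.0419
  grad(y) = 33.6704, v = y - alpha*grad = 0.8567
  prox(v) = soft_thresh(0.8567, 0.0225) = 0.8342
Iteration 2: beta = 0.3333, y = 0.8342 + 0.3333*(0.8342 - 2.0419) = 0.4316
  grad(y) = 7.9056, v = y - alpha*grad = 0.1533
  prox(v) = soft_thresh(0.1533, 0.0225) = 0.1308
Iteration 3: beta = 0.5, y = 0.1308 + 0.5*(0.1308 - 0.8342) = -0.2209
  grad(y) = -2.5343, v = y - alpha*grad = -0.1317
  prox(v) = soft_thresh(-0.1317, 0.0225) = -0.1092
Iteration 4: beta = 0.6, y = -0.1092 + 0.6*(-0.1092 - 0.1308) = -0.2531
  grad(y) = -3.0501, v = y - alpha*grad = -0.1458
  prox(v) = soft_thresh(-0.1458, 0.0225) = -0.1232
f(x_4) = 8*(-0.1232)^2 + 1*(-0.1232) + 0.64*|-0.1232| = 0.0771


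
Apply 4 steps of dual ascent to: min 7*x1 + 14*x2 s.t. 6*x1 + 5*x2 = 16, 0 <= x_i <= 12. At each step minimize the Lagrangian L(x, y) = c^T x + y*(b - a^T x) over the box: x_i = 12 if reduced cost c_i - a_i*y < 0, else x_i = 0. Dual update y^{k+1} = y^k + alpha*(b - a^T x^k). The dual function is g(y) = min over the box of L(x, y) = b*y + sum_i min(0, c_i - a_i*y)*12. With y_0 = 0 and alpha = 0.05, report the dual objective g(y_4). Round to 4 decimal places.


Dual ascent for LP: min 7*x1 + 14*x2, 6*x1 + 5*x2 = 16, 0 <= x_i <= 12
Step 1: y^k = 0.0, reduced costs: (7.0, 14.0)
  x^k = (0.0, 0.0), subgradient = b - a^T x = 16.0
  y^{k+1} = 0.0 + 0.05*16.0 = 0.8
Step 2: y^k = 0.8, reduced costs: (2.2, 10.0)
  x^k = (0.0, 0.0), subgradient = b - a^T x = 16.0
  y^{k+1} = 0.8 + 0.05*16.0 = 1.6
Step 3: y^k = 1.6, reduced costs: (-2.6, 6.0)
  x^k = (12.0, 0.0), subgradient = b - a^T x = -56.0
  y^{k+1} = 1.6 + 0.05*-56.0 = -1.2
Step 4: y^k = -1.2, reduced costs: (14.2, 20.0)
  x^k = (0.0, 0.0), subgradient = b - a^T x = 16.0
  y^{k+1} = -1.2 + 0.05*16.0 = -0.4
Dual objective at y_4 = -0.4: reduced costs (9.4, 16.0), box minimizer x = (0.0, 0.0)
g(y_4) = b*y + (c1 - a1*y)*x1 + (c2 - a2*y)*x2 = 16*(-0.4) + 9.4*0.0 + 16.0*0.0 = -6.4 + 0.0 + 0.0 = -6.4


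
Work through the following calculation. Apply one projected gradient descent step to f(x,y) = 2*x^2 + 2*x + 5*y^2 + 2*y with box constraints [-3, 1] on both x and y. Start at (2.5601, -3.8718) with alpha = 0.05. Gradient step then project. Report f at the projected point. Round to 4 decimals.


Step 1: Compute gradient at (2.5601, -3.8718).
grad_x = 2*2*2.5601 + 2 = 12.2404
grad_y = 2*5*-3.8718 + 2 = -36.718
Step 2: Gradient step.
x_raw = 2.5601 - 0.05*12.2404 = 1.9481
y_raw = -3.8718 - 0.05*-36.718 = -2.0359
Step 3: Project onto [-3, 1].
x_proj = clip(1.9481) = 1.0
y_proj = clip(-2.0359) = -2.0359
Step 4: Evaluate f.
f(1.0, -2.0359) = 20.6526


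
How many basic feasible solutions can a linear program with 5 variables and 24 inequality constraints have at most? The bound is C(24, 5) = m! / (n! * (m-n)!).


Each vertex corresponds to some choice of n active constraints out of m, so the number of vertices is at most C(m, n) = m! / (n!(m-n)!).
m = 24, n = 5
Numerator: 24 * 23 * 22 * 21 * 20
Denominator: 5! = 120
C(24, 5) = 42504


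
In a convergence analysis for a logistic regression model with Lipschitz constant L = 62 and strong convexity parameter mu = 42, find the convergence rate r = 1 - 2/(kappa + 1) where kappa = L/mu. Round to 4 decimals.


Step 1: Compute the condition number.
kappa = L/mu = 62/42 = 1.4762
Step 2: Compute the convergence rate.
r = 1 - 2/(kappa + 1) = 1 - 2*mu/(L + mu) = (L - mu)/(L + mu) = 20/104 = 0.1923


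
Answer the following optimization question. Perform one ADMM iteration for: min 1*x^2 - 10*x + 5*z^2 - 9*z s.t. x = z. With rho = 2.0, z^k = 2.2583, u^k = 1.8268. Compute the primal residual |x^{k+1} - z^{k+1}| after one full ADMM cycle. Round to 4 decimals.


ADMM iteration with rho = 2.0, z^k = 2.2583, u^k = 1.8268
Step 1: x-update.
Minimize 1*x^2 - 10*x + (2.0/2)*(x - 2.2583 + 1.8268)^2
FOC: (2*1 + 2.0)*x = 10 + 2.0*(2.2583 - 1.8268)
x^{k+1} = 2.7158
Step 2: z-update.
Minimize 5*z^2 - 9*z + (2.0/2)*(2.7158 - z + 1.8268)^2
FOC: (2*5 + 2.0)*z = 9 + 2.0*(2.7158 + 1.8268)
z^{k+1} = 1.5071
Step 3: u-update.
u^{k+1} = 1.8268 + 2.7158 - 1.5071 = 3.0355
Step 4: Primal residual = |2.7158 - 1.5071| = 1.2087


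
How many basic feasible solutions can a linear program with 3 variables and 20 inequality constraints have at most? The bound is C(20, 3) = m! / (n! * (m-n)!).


Each vertex corresponds to some choice of n active constraints out of m, so the number of vertices is at most C(m, n) = m! / (n!(m-n)!).
m = 20, n = 3
Numerator: 20 * 19 * 18
Denominator: 3! = 6
C(20, 3) = 1140


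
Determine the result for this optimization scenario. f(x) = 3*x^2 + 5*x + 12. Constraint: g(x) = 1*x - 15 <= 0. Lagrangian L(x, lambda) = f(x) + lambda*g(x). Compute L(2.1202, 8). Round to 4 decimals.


Step 1: Evaluate f(x).
f(2.1202) = 3*2.1202^2 + 5*2.1202 + 12 = 36.0867
Step 2: Evaluate g(x).
g(2.1202) = 1*2.1202 - 15 = -12.8798
Step 3: Compute Lagrangian.
L = 36.0867 + 8*-12.8798 = -66.9517


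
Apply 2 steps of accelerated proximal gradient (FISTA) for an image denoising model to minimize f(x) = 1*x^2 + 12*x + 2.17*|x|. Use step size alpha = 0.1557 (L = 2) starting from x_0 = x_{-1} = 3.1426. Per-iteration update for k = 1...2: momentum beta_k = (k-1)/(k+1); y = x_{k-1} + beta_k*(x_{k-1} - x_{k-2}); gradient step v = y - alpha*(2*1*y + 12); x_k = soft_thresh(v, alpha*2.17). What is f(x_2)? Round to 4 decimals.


FISTA on f(x) = 1*x^2 + 12*x + 2.17*|x|
L = 2, alpha = 0.1557
Iteration 1: beta = 0.0, y = 3.1426 + 0.0*(3.1426 - 3.1426) = 3.1426
  grad(y) = 18.2852, v = y - alpha*grad = 0.2956
  prox(v) = soft_thresh(0.2956, 0.3379) = 0.0
Iteration 2: beta = 0.3333, y = 0.0 + 0.3333*(0.0 - 3.1426) = -1.0475
  grad(y) = 9.9049, v = y - alpha*grad = -2.5897
  prox(v) = soft_thresh(-2.5897, 0.3379) = -2.2519
f(x_2) = 1*(-2.2519)^2 + 12*(-2.2519) + 2.17*|-2.2519| = -17.0649


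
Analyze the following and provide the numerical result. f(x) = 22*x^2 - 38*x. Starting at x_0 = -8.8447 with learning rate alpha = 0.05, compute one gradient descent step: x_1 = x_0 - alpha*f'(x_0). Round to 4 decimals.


We compute the gradient at x_0 and apply the update.
f'(x) = 44*x - 38
f'(-8.8447) = 44*-8.8447 - 38 = -427.1668
x_1 = -8.8447 - 0.05*-427.1668 = 12.5136


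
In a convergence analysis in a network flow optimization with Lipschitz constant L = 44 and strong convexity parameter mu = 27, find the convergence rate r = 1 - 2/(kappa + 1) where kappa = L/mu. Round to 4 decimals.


Step 1: Compute the condition number.
kappa = L/mu = 44/27 = 1.6296
Step 2: Compute the convergence rate.
r = 1 - 2/(kappa + 1) = 1 - 2*mu/(L + mu) = (L - mu)/(L + mu) = 17/71 = 0.2394


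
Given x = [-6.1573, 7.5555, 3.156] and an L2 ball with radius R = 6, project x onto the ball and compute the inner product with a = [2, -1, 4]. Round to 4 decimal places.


Step 1: Compute ||x|| (intermediates to 6 decimals).
||x|| = sqrt((-6.1573)^2 + 7.5555^2 + 3.156^2) = 10.244914
Step 2: Project.
Since ||x|| > R, scale = R/||x|| = 6/10.244914 = 0.585656, proj(x) = scale * x
proj(x) = [-3.60606, 4.424924, 1.84833]
Step 3: Dot product.
a^T * proj(x) = 2*(-3.60606) - 1*4.424924 + 4*1.84833 = -4.2437


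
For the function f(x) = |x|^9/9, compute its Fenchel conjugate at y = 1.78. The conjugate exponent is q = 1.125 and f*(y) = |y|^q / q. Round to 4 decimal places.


The conjugate exponent q satisfies 1/p + 1/q = 1.
p = 9, so q = 9/(9 - 1) = 1.125
|y|^q = 1.78^1.125 = 1.913
f*(1.78) = 1.913 / 1.125 = 1.7005


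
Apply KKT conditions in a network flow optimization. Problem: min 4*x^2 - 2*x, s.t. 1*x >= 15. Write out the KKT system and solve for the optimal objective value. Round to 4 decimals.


Step 1: Try lambda = 0 (constraint inactive).
x_unc = 2/(2*4) = 0.25
Check: 1*0.25 = 0.25 < 15 -- violated!
Step 2: Constraint must be active: 1*x = 15
x* = 15/1 = 15.0
lambda = (2*4*15.0 - 2)/1 = 118.0
Step 3: Compute optimal value.
f(x*) = 4*15.0^2 - 2*15.0 = 870.0


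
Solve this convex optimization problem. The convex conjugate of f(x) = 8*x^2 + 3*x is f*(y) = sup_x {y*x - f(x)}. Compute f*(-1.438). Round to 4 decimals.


f*(y) = sup_x {y*x - a*x^2 - b*x} = sup_x {(y-b)*x - a*x^2}
FOC: (y - b) - 2a*x = 0 => x* = (y - b)/(2a)
x* = (-1.438 - 3)/(2*8) = -0.2774
f*(-1.438) = (y-b)^2/(4a) = (-1.438 - 3)^2/(4*8)
= 19.6958/32 = 0.6155


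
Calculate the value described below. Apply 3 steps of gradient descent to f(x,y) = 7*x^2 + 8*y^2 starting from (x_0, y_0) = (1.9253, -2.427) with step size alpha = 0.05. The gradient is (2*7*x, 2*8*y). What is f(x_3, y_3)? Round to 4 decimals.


Gradient descent on f(x,y) = 7*x^2 + 8*y^2.
Starting point: (1.9253, -2.427), alpha = 0.05
Step 1: grad_x = 2*7*1.9253 = 26.9542, grad_y = 2*8*-2.427 = -38.832
  x_1 = 1.9253 - 0.05*26.9542 = 0.5776
  y_1 = -2.427 - 0.05*-38.832 = -0.4854
Step 2: grad_x = 2*7*0.5776 = 8.0863, grad_y = 2*8*-0.4854 = -7.7664
  x_2 = 0.5776 - 0.05*8.0863 = 0.1733
  y_2 = -0.4854 - 0.05*-7.7664 = -0.0971
Step 3: grad_x = 2*7*0.1733 = 2.4259, grad_y = 2*8*-0.0971 = -1.5533
  x_3 = 0.1733 - 0.05*2.4259 = 0.052
  y_3 = -0.0971 - 0.05*-1.5533 = -0.0194
f(0.052, -0.0194) = 7*0.052^2 + 8*(-0.0194)^2 = 0.0219


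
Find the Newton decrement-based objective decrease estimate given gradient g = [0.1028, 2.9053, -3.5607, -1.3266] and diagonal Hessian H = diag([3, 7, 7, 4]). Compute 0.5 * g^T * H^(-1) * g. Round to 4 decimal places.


Step 1: H is diagonal, so H^(-1) * g = [0.0343, 0.415, -0.5087, -0.3317].
Step 2: g^T H^(-1) g = sum_i g_i^2 / H_ii
  = (0.1028)^2/3 + (2.9053)^2/7 + (-3.5607)^2/7 + (-1.3266)^2/4
  = 0.0035 + 1.2058 + 1.8112 + 0.44 = 3.4605
Step 3: Objective decrease = 0.5 * g^T H^(-1) g = 1.7303


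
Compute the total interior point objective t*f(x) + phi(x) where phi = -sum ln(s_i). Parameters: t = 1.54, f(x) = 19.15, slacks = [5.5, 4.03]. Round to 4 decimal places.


Step 1: Compute log-barrier.
ln values: [1.7047, 1.3938]
phi = -(1.7047 + 1.3938) = -3.0985
Step 2: Compute augmented objective.
t*f(x) = 1.54*19.15 = 29.491
Total = 29.491 - 3.0985 = 26.3925


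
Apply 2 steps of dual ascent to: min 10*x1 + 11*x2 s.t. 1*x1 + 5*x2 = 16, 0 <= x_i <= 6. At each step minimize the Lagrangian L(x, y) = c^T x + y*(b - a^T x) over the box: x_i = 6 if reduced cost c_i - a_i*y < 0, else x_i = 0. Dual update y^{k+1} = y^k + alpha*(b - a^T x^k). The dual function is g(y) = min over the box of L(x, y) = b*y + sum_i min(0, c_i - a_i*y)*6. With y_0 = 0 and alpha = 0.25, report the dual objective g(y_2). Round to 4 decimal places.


Dual ascent for LP: min 10*x1 + 11*x2, 1*x1 + 5*x2 = 16, 0 <= x_i <= 6
Step 1: y^k = 0.0, reduced costs: (10.0, 11.0)
  x^k = (0.0, 0.0), subgradient = b - a^T x = 16.0
  y^{k+1} = 0.0 + 0.25*16.0 = 4.0
Step 2: y^k = 4.0, reduced costs: (6.0, -9.0)
  x^k = (0.0, 6.0), subgradient = b - a^T x = -14.0
  y^{k+1} = 4.0 + 0.25*-14.0 = 0.5
Dual objective at y_2 = 0.5: reduced costs (9.5, 8.5), box minimizer x = (0.0, 0.0)
g(y_2) = b*y + (c1 - a1*y)*x1 + (c2 - a2*y)*x2 = 16*0.5 + 9.5*0.0 + 8.5*0.0 = 8.0 + 0.0 + 0.0 = 8.0


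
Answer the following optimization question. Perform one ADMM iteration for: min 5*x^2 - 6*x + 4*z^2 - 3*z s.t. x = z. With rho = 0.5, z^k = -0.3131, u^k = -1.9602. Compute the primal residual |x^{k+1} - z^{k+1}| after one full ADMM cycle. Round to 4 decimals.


ADMM iteration with rho = 0.5, z^k = -0.3131, u^k = -1.9602
Step 1: x-update.
Minimize 5*x^2 - 6*x + (0.5/2)*(x + 0.3131 - 1.9602)^2
FOC: (2*5 + 0.5)*x = 6 + 0.5*(-0.3131 + 1.9602)
x^{k+1} = 0.6499
Step 2: z-update.
Minimize 4*z^2 - 3*z + (0.5/2)*(0.6499 - z - 1.9602)^2
FOC: (2*4 + 0.5)*z = 3 + 0.5*(0.6499 - 1.9602)
z^{k+1} = 0.2759
Step 3: u-update.
u^{k+1} = -1.9602 + 0.6499 - 0.2759 = -1.5862
Step 4: Primal residual = |0.6499 - 0.2759| = 0.374


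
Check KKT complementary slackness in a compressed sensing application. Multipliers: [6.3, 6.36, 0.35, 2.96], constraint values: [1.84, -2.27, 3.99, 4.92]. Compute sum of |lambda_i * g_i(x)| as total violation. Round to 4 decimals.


KKT complementary slackness check:
lambda_1 * g_1 = 6.3 * 1.84 = 11.592
lambda_2 * g_2 = 6.36 * -2.27 = -14.4372
lambda_3 * g_3 = 0.35 * 3.99 = 1.3965
lambda_4 * g_4 = 2.96 * 4.92 = 14.5632
Total violation = 11.592 + 14.4372 + 1.3965 + 14.5632 = 41.9889


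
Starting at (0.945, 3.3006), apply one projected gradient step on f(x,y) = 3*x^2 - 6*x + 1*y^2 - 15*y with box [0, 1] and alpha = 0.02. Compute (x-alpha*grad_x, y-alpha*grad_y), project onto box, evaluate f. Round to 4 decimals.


Step 1: Compute gradient at (0.945, 3.3006).
grad_x = 2*3*0.945 - 6 = -0.33
grad_y = 2*1*3.3006 - 15 = -8.3988
Step 2: Gradient step.
x_raw = 0.945 - 0.02*-0.33 = 0.9516
y_raw = 3.3006 - 0.02*-8.3988 = 3.4686
Step 3: Project onto [0, 1].
x_proj = clip(0.9516) = 0.9516
y_proj = clip(3.4686) = 1.0
Step 4: Evaluate f.
f(0.9516, 1.0) = -16.993


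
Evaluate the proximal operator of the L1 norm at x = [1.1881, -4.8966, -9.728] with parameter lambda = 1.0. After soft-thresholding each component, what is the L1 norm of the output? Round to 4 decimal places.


Soft-thresholding with lambda = 1.0:
prox(1.1881) = sign(1.1881)*max(|1.1881| - 1.0, 0) = 0.1881
prox(-4.8966) = sign(-4.8966)*max(|-4.8966| - 1.0, 0) = -3.8966
prox(-9.728) = sign(-9.728)*max(|-9.728| - 1.0, 0) = -8.728
prox(x) = [0.1881, -3.8966, -8.728]
||prox(x)||_1 = 0.1881 + 3.8966 + 8.728 = 12.8127
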